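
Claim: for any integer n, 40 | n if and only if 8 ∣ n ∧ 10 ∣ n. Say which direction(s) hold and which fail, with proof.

Both directions hold; the statement is true.

(⇐) Suppose 8 ∣ n and 10 ∣ n. Any common multiple of 8 and 10 is a multiple of their lcm; here lcm(8, 10) = 8·10/gcd(8, 10) = 80/2 = 40, so 40 ∣ n.

(⇒) If 40 ∣ n, write n = 40q. Since 40 = 5·8, n = 8·(5q), so 8 ∣ n; and since 40 = 4·10, n = 10·(4q), so 10 ∣ n.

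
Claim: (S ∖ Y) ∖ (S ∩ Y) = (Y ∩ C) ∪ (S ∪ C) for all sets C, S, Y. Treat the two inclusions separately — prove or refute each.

The sets are not equal: only the forward inclusion holds.

(⊆) Let x ∈ (S ∖ Y) ∖ (S ∩ Y). Then either x ∈ S and x ∉ C, Y; or x ∈ C ∩ S and x ∉ Y. In each case x ∈ (Y ∩ C) ∪ (S ∪ C), so (S ∖ Y) ∖ (S ∩ Y) ⊆ (Y ∩ C) ∪ (S ∪ C).

(⊇) This inclusion fails. Take C = {1}, S = ∅, Y = ∅; then 1 ∈ (Y ∩ C) ∪ (S ∪ C) but 1 ∉ (S ∖ Y) ∖ (S ∩ Y).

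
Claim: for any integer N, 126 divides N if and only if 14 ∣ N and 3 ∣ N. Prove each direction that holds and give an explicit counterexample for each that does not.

(←) This fails: take N = 42. Both 14 ∣ 42 and 3 ∣ 42, yet 42 is not a multiple of 126 (since 42 = 0·126 + 42), so 126 ∤ 42.

(→) If 126 ∣ N, write N = 126q. Since 126 = 9·14, N = 14·(9q), so 14 ∣ N; and since 126 = 42·3, N = 3·(42q), so 3 ∣ N.

(⇒) holds; (⇐) fails.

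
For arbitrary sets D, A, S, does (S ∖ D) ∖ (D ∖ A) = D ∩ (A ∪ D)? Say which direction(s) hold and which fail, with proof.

Both inclusions fail.

Forward inclusion. This inclusion fails. Take D = ∅, A = ∅, S = {1}; then 1 ∈ (S ∖ D) ∖ (D ∖ A) but 1 ∉ D ∩ (A ∪ D).

Reverse inclusion. This inclusion fails. Take D = {1}, A = ∅, S = ∅; then 1 ∈ D ∩ (A ∪ D) but 1 ∉ (S ∖ D) ∖ (D ∖ A).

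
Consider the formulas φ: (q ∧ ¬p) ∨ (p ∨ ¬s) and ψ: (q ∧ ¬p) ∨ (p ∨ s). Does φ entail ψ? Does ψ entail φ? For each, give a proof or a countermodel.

Forward direction. This fails. Under p = F, s = F, q = F, the left side is true but the right side is false.

Converse. This fails. Under p = F, s = T, q = F, the left side is false but the right side is true.

Both directions fail.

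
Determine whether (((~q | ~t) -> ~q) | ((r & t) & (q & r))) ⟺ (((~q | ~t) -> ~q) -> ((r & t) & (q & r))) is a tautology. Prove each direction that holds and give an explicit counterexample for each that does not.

Neither direction holds.

Forward direction. This fails. Under t = F, r = F, q = F, the left side is true but the right side is false.

Converse. This fails. Under t = F, r = F, q = T, the left side is false but the right side is true.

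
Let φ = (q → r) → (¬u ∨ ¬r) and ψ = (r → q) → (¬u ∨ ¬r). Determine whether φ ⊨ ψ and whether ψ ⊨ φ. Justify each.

(⇒) holds; (⇐) fails.

Forward direction. Assume the antecedent. If r is true, the antecedent forces (r = T, q = F, u = F) or (r = T, q = T, u = F), and (r → q) → (¬u ∨ ¬r) holds there. If r is false, (r → q) → (¬u ∨ ¬r) reduces to true regardless of the other variables. Either way (r → q) → (¬u ∨ ¬r) holds.

Converse. This fails. Under r = T, q = F, u = T, the left side is false but the right side is true.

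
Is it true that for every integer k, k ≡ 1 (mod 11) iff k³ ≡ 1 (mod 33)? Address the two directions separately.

(⟹) This fails: take k = 12. Then 12 ≡ 1 (mod 11), but 12³ = 1728 ≡ 12 (mod 33), not 1.

(⟸) Conversely, the residues r modulo 33 with r³ ≡ 1 (mod 33) are exactly {1}, and each is ≡ 1 (mod 11).

Only the reverse direction holds.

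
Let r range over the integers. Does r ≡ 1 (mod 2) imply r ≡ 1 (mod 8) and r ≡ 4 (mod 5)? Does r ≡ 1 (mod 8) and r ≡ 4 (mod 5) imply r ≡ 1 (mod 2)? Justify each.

(⟹) This fails: r = 1 gives 1 ≡ 1 (mod 2) but 1 ≡ 1 (mod 5), so the conjunction on the right does not hold.

(⟸) Conversely, if r ≡ 1 (mod 8) and r ≡ 4 (mod 5), then by the Chinese remainder theorem r ≡ 9 (mod 40). Since 9 ≡ 1 (mod 2) and 2 ∣ 40, we get r ≡ 1 (mod 2).

Only the converse holds.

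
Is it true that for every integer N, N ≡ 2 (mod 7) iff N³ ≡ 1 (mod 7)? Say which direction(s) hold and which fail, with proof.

(→) Suppose N ≡ 2 (mod 7). Write N = 7j + 2. Then (7j + 2)³ = 343j³ + 294j² + 84j + 8 = 7(49j³ + 42j² + 12j + 1) + 1, so N³ ≡ 1 (mod 7).

(←) This fails: take N = 1. Then 1³ = 1 ≡ 1 (mod 7), yet 1 ≡ 1 (mod 7), not 2.

The forward direction holds; the converse fails.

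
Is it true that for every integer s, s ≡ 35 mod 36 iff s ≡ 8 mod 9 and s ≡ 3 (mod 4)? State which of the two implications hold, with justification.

Forward direction. Suppose s ≡ 35 (mod 36); write s = 36j + 35. Since 9 ∣ 36, reducing mod 9 gives s ≡ 35 ≡ 8 (mod 9); since 4 ∣ 36, reducing mod 4 gives s ≡ 35 ≡ 3 (mod 4).

Converse. If s ≡ 8 (mod 9) and s ≡ 3 (mod 4), then by the Chinese remainder theorem s ≡ 35 (mod 36). This is exactly s ≡ 35 (mod 36).

Both implications hold.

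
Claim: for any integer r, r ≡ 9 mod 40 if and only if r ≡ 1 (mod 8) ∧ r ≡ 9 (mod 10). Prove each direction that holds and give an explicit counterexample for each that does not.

Both implications hold.

(⇒) Suppose r ≡ 9 (mod 40); write r = 40j + 9. Since 8 ∣ 40, reducing mod 8 gives r ≡ 9 ≡ 1 (mod 8); since 10 ∣ 40, reducing mod 10 gives r ≡ 9 (mod 10).

(⇐) Conversely, if r ≡ 1 (mod 8) and r ≡ 9 (mod 10), then by the Chinese remainder theorem r ≡ 9 (mod 40). This is exactly r ≡ 9 (mod 40).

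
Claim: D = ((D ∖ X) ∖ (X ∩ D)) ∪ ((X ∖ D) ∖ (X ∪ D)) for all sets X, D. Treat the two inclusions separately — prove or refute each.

The sets are not equal: only the reverse inclusion holds.

(⊆) This inclusion fails. Take X = {1}, D = {1}; then 1 ∈ D but 1 ∉ ((D ∖ X) ∖ (X ∩ D)) ∪ ((X ∖ D) ∖ (X ∪ D)).

(⊇) Let x ∈ ((D ∖ X) ∖ (X ∩ D)) ∪ ((X ∖ D) ∖ (X ∪ D)). Then x ∈ D and x ∉ X, from which x ∈ D.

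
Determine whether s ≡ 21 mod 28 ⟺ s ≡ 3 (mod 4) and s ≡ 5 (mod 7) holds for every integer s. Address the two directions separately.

Both directions fail.

[⇒] This fails: s = 21 gives 21 ≡ 21 (mod 28) but 21 ≡ 1 (mod 4), so the conjunction on the right does not hold.

[⇐] This fails: s = 19 satisfies both congruences on the right (19 ≡ 3 mod 4 and 19 ≡ 5 mod 7) yet 19 ≡ 19 (mod 28), not 21.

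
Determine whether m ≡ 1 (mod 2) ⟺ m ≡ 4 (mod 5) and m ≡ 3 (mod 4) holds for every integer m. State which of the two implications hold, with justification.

(→) This fails: m = 1 gives 1 ≡ 1 (mod 2) but 1 ≡ 1 (mod 5), so the conjunction on the right does not hold.

(←) Conversely, if m ≡ 4 (mod 5) and m ≡ 3 (mod 4), then by the Chinese remainder theorem m ≡ 19 (mod 20). Since 19 ≡ 1 (mod 2) and 2 ∣ 20, we get m ≡ 1 (mod 2).

(⇒) fails; (⇐) holds.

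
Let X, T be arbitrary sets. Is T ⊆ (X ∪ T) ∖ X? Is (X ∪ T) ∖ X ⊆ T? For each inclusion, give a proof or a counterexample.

(⟸) Let x ∈ (X ∪ T) ∖ X. Then x ∈ T and x ∉ X, from which x ∈ T.

(⟹) This inclusion fails. Take X = {1}, T = {1}; then 1 ∈ T but 1 ∉ (X ∪ T) ∖ X.

Only the reverse inclusion holds.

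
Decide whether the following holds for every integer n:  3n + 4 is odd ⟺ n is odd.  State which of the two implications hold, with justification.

(⇒) Suppose 3n + 4 is odd. Since 3 is odd, 3n and n have the same parity, so 3n + 4 ≡ n + 4 (mod 2). As 4 is even, 3n + 4 is odd exactly when n is odd. Thus n is odd.

(⇐) Conversely, suppose n is odd; write n = 2j + 1. Then 3n + 4 = 3·(2j + 1) + 4 = 2·3j + 7, which is odd.

The biconditional holds.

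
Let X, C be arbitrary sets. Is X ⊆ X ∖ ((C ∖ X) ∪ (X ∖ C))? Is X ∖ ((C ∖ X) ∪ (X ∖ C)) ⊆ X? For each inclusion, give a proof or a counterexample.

Only the reverse inclusion holds.

(⟹) This inclusion fails. Take X = {1}, C = ∅; then 1 ∈ X but 1 ∉ X ∖ ((C ∖ X) ∪ (X ∖ C)).

(⟸) Let x ∈ X ∖ ((C ∖ X) ∪ (X ∖ C)). Then x ∈ X ∩ C, from which x ∈ X.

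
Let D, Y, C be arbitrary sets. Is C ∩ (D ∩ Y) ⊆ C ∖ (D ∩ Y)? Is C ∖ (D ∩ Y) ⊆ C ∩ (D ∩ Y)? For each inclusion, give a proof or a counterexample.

Both inclusions fail.

(⊆) This inclusion fails. Take D = {1}, Y = {1}, C = {1}; then 1 ∈ C ∩ (D ∩ Y) but 1 ∉ C ∖ (D ∩ Y).

(⊇) This inclusion fails. Take D = ∅, Y = ∅, C = {1}; then 1 ∈ C ∖ (D ∩ Y) but 1 ∉ C ∩ (D ∩ Y).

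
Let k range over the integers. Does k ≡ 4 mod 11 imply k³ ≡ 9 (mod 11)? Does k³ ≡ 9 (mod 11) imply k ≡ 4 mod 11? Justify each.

(⟹) Suppose k ≡ 4 mod 11. Write k = 11j + 4. Then (11j + 4)³ = 1331j³ + 1452j² + 528j + 64 = 11(121j³ + 132j² + 48j + 5) + 9, so k³ ≡ 9 (mod 11).

(⟸) Conversely, suppose k³ ≡ 9 (mod 11). The only residue r in {0, …, 10} with r³ ≡ 9 (mod 11) is r = 4, so k ≡ 4 (mod 11).

Both implications hold.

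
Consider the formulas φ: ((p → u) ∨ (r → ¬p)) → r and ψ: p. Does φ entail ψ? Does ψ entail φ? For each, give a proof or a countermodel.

Both directions fail.

(⟹) This fails. Under p = F, r = T, u = F, the left side is true but the right side is false.

(⟸) This fails. Under p = T, r = F, u = F, the left side is false but the right side is true.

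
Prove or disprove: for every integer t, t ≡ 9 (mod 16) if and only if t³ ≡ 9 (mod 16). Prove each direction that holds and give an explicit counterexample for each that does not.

Both directions hold; the statement is true.

(⇐) Suppose t³ ≡ 9 (mod 16). The only residue r in {0, …, 15} with r³ ≡ 9 (mod 16) is r = 9, so t ≡ 9 (mod 16).

(⇒) Suppose t ≡ 9 (mod 16). Write t = 16j + 9. Then (16j + 9)³ = 4096j³ + 6912j² + 3888j + 729 = 16(256j³ + 432j² + 243j + 45) + 9, so t³ ≡ 9 (mod 16).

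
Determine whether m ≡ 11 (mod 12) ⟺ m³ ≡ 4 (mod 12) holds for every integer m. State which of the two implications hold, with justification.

(⟹) This fails: take m = 11. Then 11 ≡ 11 (mod 12), but 11³ = 1331 ≡ 11 (mod 12), not 4.

(⟸) This fails: take m = 4. Then 4³ = 64 ≡ 4 (mod 12), yet 4 ≡ 4 (mod 12), not 11.

Both directions fail.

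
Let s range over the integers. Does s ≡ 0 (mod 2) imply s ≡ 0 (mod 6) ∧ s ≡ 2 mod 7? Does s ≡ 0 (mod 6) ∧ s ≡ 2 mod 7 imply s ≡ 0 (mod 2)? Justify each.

The forward direction fails; the converse holds.

[⇒] This fails: s = 0 gives 0 ≡ 0 (mod 2) but 0 ≡ 0 (mod 7), so the conjunction on the right does not hold.

[⇐] Conversely, if s ≡ 0 (mod 6) and s ≡ 2 (mod 7), then by the Chinese remainder theorem s ≡ 30 (mod 42). Since 30 ≡ 0 (mod 2) and 2 ∣ 42, we get s ≡ 0 (mod 2).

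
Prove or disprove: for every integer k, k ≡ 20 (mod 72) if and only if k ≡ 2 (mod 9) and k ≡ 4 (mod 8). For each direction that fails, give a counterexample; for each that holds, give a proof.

Both implications hold.

(⟹) Suppose k ≡ 20 (mod 72); write k = 72j + 20. Since 9 ∣ 72, reducing mod 9 gives k ≡ 20 ≡ 2 (mod 9); since 8 ∣ 72, reducing mod 8 gives k ≡ 20 ≡ 4 (mod 8).

(⟸) Conversely, if k ≡ 2 (mod 9) and k ≡ 4 (mod 8), then by the Chinese remainder theorem k ≡ 20 (mod 72). This is exactly k ≡ 20 (mod 72).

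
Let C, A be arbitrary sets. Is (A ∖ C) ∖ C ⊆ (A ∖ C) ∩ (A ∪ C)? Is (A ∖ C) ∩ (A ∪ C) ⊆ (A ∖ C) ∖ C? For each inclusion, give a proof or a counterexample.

The two sets are equal.

Forward inclusion. Let x ∈ (A ∖ C) ∖ C. Then x ∈ A and x ∉ C, from which x ∈ (A ∖ C) ∩ (A ∪ C).

Reverse inclusion. Let x ∈ (A ∖ C) ∩ (A ∪ C). Then x ∈ A and x ∉ C, from which x ∈ (A ∖ C) ∖ C.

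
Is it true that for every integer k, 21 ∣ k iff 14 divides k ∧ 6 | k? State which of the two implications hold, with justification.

The forward direction fails; the converse holds.

(⇒) This fails: take k = 21. Certainly 21 ∣ 21, but 14 ∤ 21.

(⇐) Suppose 14 ∣ k and 6 ∣ k. Any common multiple of 14 and 6 is a multiple of their lcm; here lcm(14, 6) = 14·6/gcd(14, 6) = 84/2 = 42, so 42 ∣ k. Since 21 ∣ 42, it follows that 21 ∣ k.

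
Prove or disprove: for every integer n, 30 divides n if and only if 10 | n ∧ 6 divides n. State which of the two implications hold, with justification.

[⇒] If 30 ∣ n, write n = 30q. Since 30 = 3·10, n = 10·(3q), so 10 ∣ n; and since 30 = 5·6, n = 6·(5q), so 6 ∣ n.

[⇐] Suppose 10 ∣ n and 6 ∣ n. Any common multiple of 10 and 6 is a multiple of their lcm; here lcm(10, 6) = 10·6/gcd(10, 6) = 60/2 = 30, so 30 ∣ n.

The biconditional holds.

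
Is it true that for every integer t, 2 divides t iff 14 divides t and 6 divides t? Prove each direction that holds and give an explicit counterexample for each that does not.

(⟹) This fails: take t = 2. Certainly 2 ∣ 2, but 14 ∤ 2.

(⟸) Suppose 14 ∣ t and 6 ∣ t. Any common multiple of 14 and 6 is a multiple of their lcm; here lcm(14, 6) = 14·6/gcd(14, 6) = 84/2 = 42, so 42 ∣ t. Since 2 ∣ 42, it follows that 2 ∣ t.

Not equivalent: only (⇐) holds.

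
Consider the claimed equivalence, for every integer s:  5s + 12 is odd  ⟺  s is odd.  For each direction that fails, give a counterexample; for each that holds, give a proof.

Both directions hold.

(⇐) Suppose s is odd; write s = 2j + 1. Then 5s + 12 = 5·(2j + 1) + 12 = 2·5j + 17, which is odd.

(⇒) Suppose 5s + 12 is odd. Since 5 is odd, 5s and s have the same parity, so 5s + 12 ≡ s + 12 (mod 2). As 12 is even, 5s + 12 is odd exactly when s is odd. Thus s is odd.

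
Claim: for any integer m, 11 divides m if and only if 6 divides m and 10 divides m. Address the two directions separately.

(⟹) This fails: take m = 11. Certainly 11 ∣ 11, but 6 ∤ 11.

(⟸) This fails: take m = 30. Both 6 ∣ 30 and 10 ∣ 30, yet 30 is not a multiple of 11 (since 30 = 2·11 + 8), so 11 ∤ 30.

(⇒) fails and (⇐) fails.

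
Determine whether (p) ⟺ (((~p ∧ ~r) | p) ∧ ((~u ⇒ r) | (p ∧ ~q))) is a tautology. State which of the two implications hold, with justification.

[⇒] This fails. Under q = T, u = F, p = T, r = F, the left side is true but the right side is false.

[⇐] This fails. Under q = F, u = T, p = F, r = F, the left side is false but the right side is true.

Both directions fail.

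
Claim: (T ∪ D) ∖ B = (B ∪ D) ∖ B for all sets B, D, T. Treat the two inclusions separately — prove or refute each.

(⊆) fails; (⊇) holds.

(⊆) This inclusion fails. Take B = ∅, D = ∅, T = {1}; then 1 ∈ (T ∪ D) ∖ B but 1 ∉ (B ∪ D) ∖ B.

(⊇) Let x ∈ (B ∪ D) ∖ B. Then either x ∈ D and x ∉ B, T; or x ∈ D ∩ T and x ∉ B. In each case x ∈ (T ∪ D) ∖ B, so (B ∪ D) ∖ B ⊆ (T ∪ D) ∖ B.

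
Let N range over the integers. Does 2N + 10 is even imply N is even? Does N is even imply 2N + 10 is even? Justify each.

Forward direction. This fails: take N = 7. Then 2N + 10 = 24, which is even, yet N = 7 is odd, not even.

Converse. Suppose N is even. Since 2 is even, 2N is even for every N, so 2N + 10 has the same parity as 10, which is even. Hence 2N + 10 is even.

(⇒) fails; (⇐) holds.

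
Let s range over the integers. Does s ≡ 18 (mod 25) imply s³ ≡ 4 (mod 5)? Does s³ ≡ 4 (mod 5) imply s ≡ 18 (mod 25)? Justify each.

(⟹) This fails: take s = 18. Then 18 ≡ 18 (mod 25), but 18³ = 5832 ≡ 2 (mod 5), not 4.

(⟸) This fails: take s = 4. Then 4³ = 64 ≡ 4 (mod 5), yet 4 ≡ 4 (mod 25), not 18.

Neither direction holds.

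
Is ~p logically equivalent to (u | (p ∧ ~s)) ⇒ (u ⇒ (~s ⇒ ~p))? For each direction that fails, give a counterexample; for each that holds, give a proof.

(←) This fails. Under s = F, p = T, u = F, the left side is false but the right side is true.

(→) Assume the antecedent. If s is true, the consequent reduces to true regardless of the other variables. If s is false, the antecedent forces (s = F, p = F, u = F) or (s = F, p = F, u = T), and the consequent holds there. Either way the consequent holds.

Not equivalent: only (⇒) holds.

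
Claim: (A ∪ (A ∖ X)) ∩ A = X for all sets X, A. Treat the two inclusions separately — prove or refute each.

Both inclusions fail.

Forward inclusion. This inclusion fails. Take X = ∅, A = {1}; then 1 ∈ (A ∪ (A ∖ X)) ∩ A but 1 ∉ X.

Reverse inclusion. This inclusion fails. Take X = {1}, A = ∅; then 1 ∈ X but 1 ∉ (A ∪ (A ∖ X)) ∩ A.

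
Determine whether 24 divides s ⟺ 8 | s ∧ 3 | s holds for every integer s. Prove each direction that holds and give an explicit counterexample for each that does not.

Both implications hold.

(←) Suppose 8 ∣ s and 3 ∣ s. Any common multiple of 8 and 3 is a multiple of their lcm; here gcd(8, 3) = 1, so lcm(8, 3) = 8·3 = 24, so 24 ∣ s.

(→) If 24 ∣ s, write s = 24q. Since 24 = 3·8, s = 8·(3q), so 8 ∣ s; and since 24 = 8·3, s = 3·(8q), so 3 ∣ s.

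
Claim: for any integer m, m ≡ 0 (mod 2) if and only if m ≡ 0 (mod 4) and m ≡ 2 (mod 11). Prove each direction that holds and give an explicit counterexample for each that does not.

Only the converse holds.

(⟹) This fails: m = 0 gives 0 ≡ 0 (mod 2) but 0 ≡ 0 (mod 11), so the conjunction on the right does not hold.

(⟸) Conversely, if m ≡ 0 (mod 4) and m ≡ 2 (mod 11), then by the Chinese remainder theorem m ≡ 24 (mod 44). Since 24 ≡ 0 (mod 2) and 2 ∣ 44, we get m ≡ 0 (mod 2).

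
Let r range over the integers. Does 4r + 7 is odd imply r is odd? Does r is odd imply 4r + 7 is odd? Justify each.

Not equivalent: only (⇐) holds.

(⇐) Suppose r is odd. Since 4 is even, 4r is even for every r, so 4r + 7 has the same parity as 7, which is odd. Hence 4r + 7 is odd.

(⇒) This fails: take r = 2. Then 4r + 7 = 15, which is odd, yet r = 2 is even, not odd.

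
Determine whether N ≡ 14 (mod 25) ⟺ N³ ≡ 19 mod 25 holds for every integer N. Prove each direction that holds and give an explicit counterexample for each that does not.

Both implications hold.

(⟹) Suppose N ≡ 14 (mod 25). Write N = 25j + 14. Then (25j + 14)³ = 15625j³ + 26250j² + 14700j + 2744 = 25(625j³ + 1050j² + 588j + 109) + 19, so N³ ≡ 19 (mod 25).

(⟸) Conversely, suppose N³ ≡ 19 (mod 25). The only residue r in {0, …, 24} with r³ ≡ 19 (mod 25) is r = 14, so N ≡ 14 (mod 25).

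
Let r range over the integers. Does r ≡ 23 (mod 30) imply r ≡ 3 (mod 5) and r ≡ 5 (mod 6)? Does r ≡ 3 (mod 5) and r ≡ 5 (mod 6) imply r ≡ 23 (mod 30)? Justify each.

(⟹) Suppose r ≡ 23 (mod 30); write r = 30j + 23. Since 5 ∣ 30, reducing mod 5 gives r ≡ 23 ≡ 3 (mod 5); since 6 ∣ 30, reducing mod 6 gives r ≡ 23 ≡ 5 (mod 6).

(⟸) Conversely, if r ≡ 3 (mod 5) and r ≡ 5 (mod 6), then by the Chinese remainder theorem r ≡ 23 (mod 30). This is exactly r ≡ 23 (mod 30).

Equivalent; both directions hold.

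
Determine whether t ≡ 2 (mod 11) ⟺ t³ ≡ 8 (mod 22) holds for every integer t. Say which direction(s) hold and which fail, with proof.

Only the converse holds.

(←) The residues r modulo 22 with r³ ≡ 8 (mod 22) are exactly {2}, and each is ≡ 2 (mod 11).

(→) This fails: take t = 13. Then 13 ≡ 2 (mod 11), but 13³ = 2197 ≡ 19 (mod 22), not 8.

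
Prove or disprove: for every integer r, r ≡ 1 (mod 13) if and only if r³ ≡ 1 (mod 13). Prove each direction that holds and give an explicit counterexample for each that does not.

(→) Suppose r ≡ 1 (mod 13). Write r = 13j + 1. Then (13j + 1)³ = 2197j³ + 507j² + 39j + 1 = 13(169j³ + 39j² + 3j) + 1, so r³ ≡ 1 (mod 13).

(←) This fails: take r = 3. Then 3³ = 27 ≡ 1 (mod 13), yet 3 ≡ 3 (mod 13), not 1.

Only the forward implication holds.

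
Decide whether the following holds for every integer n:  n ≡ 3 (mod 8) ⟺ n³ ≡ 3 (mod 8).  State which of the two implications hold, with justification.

Both implications hold.

(⟸) For the converse, argue contrapositively. If n ≢ 3 (mod 8), then n is congruent to one of 0, 1, 2, 4, 5, 6, 7 modulo 8, and these give n³ ≡ 0, 1, 0, 0, 5, 0, 7 respectively — never 3.

(⟹) Suppose n ≡ 3 (mod 8). Write n = 8j + 3. Then (8j + 3)³ = 512j³ + 576j² + 216j + 27 = 8(64j³ + 72j² + 27j + 3) + 3, so n³ ≡ 3 (mod 8).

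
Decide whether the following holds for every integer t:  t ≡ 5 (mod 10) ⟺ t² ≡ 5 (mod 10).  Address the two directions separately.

Equivalent; both directions hold.

(⇒) Suppose t ≡ 5 (mod 10). Write t = 10j + 5. Then (10j + 5)² = 100j² + 100j + 25 = 10(10j² + 10j + 2) + 5, so t² ≡ 5 (mod 10).

(⇐) Conversely, suppose t² ≡ 5 (mod 10). The only residue r in {0, …, 9} with r² ≡ 5 (mod 10) is r = 5, so t ≡ 5 (mod 10).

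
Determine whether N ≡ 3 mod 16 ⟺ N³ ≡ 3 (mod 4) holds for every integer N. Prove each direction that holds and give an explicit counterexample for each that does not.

Not equivalent: only (⇒) holds.

Forward direction. Suppose N ≡ 3 (mod 16). Then N³ ≡ 3³ = 27 (mod 16), and since 4 ∣ 16, also N³ ≡ 3 (mod 4).

Converse. This fails: take N = 7. Then 7³ = 343 ≡ 3 (mod 4), yet 7 ≡ 7 (mod 16), not 3.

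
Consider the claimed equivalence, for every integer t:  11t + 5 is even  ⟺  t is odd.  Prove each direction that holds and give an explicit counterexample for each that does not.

The biconditional holds.

Forward direction. Suppose 11t + 5 is even. Since 11 is odd, 11t and t have the same parity, so 11t + 5 ≡ t + 5 (mod 2). As 5 is odd, 11t + 5 is even exactly when t is odd. Thus t is odd.

Converse. Suppose t is odd; write t = 2j + 1. Then 11t + 5 = 11·(2j + 1) + 5 = 2·11j + 16, which is even.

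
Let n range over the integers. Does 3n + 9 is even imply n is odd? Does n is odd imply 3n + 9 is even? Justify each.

(→) Suppose 3n + 9 is even. Since 3 is odd, 3n and n have the same parity, so 3n + 9 ≡ n + 9 (mod 2). As 9 is odd, 3n + 9 is even exactly when n is odd. Thus n is odd.

(←) Conversely, suppose n is odd; write n = 2j + 1. Then 3n + 9 = 3·(2j + 1) + 9 = 2·3j + 12, which is even.

Both directions hold; the statement is true.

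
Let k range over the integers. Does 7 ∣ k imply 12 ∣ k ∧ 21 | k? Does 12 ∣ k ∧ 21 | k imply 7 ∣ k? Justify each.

Only the reverse direction holds.

Forward direction. This fails: take k = 7. Certainly 7 ∣ 7, but 12 ∤ 7.

Converse. Suppose 12 ∣ k and 21 ∣ k. Any common multiple of 12 and 21 is a multiple of their lcm; here lcm(12, 21) = 12·21/gcd(12, 21) = 252/3 = 84, so 84 ∣ k. Since 7 ∣ 84, it follows that 7 ∣ k.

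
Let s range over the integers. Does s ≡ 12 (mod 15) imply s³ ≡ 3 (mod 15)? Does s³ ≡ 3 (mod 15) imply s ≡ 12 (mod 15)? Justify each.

Both directions hold; the statement is true.

(⇒) Suppose s ≡ 12 (mod 15). Write s = 15j + 12. Then (15j + 12)³ = 3375j³ + 8100j² + 6480j + 1728 = 15(225j³ + 540j² + 432j + 115) + 3, so s³ ≡ 3 (mod 15).

(⇐) Conversely, suppose s³ ≡ 3 (mod 15). The only residue r in {0, …, 14} with r³ ≡ 3 (mod 15) is r = 12, so s ≡ 12 (mod 15).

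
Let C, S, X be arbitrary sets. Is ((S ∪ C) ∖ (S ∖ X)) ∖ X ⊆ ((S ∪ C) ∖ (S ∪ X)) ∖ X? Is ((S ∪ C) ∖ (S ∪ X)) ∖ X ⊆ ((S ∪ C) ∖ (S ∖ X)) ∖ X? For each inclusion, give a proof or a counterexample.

Both inclusions hold; the sets are equal.

Forward inclusion. Let x ∈ ((S ∪ C) ∖ (S ∖ X)) ∖ X. Then x ∈ C and x ∉ S, X, from which x ∈ ((S ∪ C) ∖ (S ∪ X)) ∖ X.

Reverse inclusion. Let x ∈ ((S ∪ C) ∖ (S ∪ X)) ∖ X. Then x ∈ C and x ∉ S, X, from which x ∈ ((S ∪ C) ∖ (S ∖ X)) ∖ X.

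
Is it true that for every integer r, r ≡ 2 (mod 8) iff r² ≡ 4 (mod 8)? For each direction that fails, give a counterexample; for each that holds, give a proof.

The forward direction holds; the converse fails.

(→) Suppose r ≡ 2 (mod 8). Write r = 8j + 2. Then (8j + 2)² = 64j² + 32j + 4 = 8(8j² + 4j) + 4, so r² ≡ 4 (mod 8).

(←) This fails: take r = 6. Then 6² = 36 ≡ 4 (mod 8), yet 6 ≡ 6 (mod 8), not 2.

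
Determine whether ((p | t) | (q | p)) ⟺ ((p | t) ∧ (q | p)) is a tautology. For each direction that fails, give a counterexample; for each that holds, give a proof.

Only the reverse direction holds.

(⇒) This fails. Under t = T, p = F, q = F, the left side is true but the right side is false.

(⇐) Assume the antecedent. If t is true, (p | t) | (q | p) reduces to true regardless of the other variables. If t is false, the antecedent forces (t = F, p = T, q = F) or (t = F, p = T, q = T), and (p | t) | (q | p) holds there. Either way (p | t) | (q | p) holds.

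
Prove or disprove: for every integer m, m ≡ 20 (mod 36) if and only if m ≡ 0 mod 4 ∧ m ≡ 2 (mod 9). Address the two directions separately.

(⟹) Suppose m ≡ 20 (mod 36); write m = 36j + 20. Since 4 ∣ 36, reducing mod 4 gives m ≡ 20 ≡ 0 (mod 4); since 9 ∣ 36, reducing mod 9 gives m ≡ 20 ≡ 2 (mod 9).

(⟸) Conversely, if m ≡ 0 (mod 4) and m ≡ 2 (mod 9), then by the Chinese remainder theorem m ≡ 20 (mod 36). This is exactly m ≡ 20 (mod 36).

Both implications hold.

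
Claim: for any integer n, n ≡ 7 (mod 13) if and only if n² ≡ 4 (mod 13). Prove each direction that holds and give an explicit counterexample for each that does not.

Both directions fail.

Forward direction. This fails: take n = 7. Then 7 ≡ 7 (mod 13), but 7² = 49 ≡ 10 (mod 13), not 4.

Converse. This fails: take n = 2. Then 2² = 4 ≡ 4 (mod 13), yet 2 ≡ 2 (mod 13), not 7.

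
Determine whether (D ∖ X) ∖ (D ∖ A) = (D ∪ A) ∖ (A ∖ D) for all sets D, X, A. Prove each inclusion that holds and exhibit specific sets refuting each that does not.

(⊆) holds; (⊇) fails.

Forward inclusion. Let x ∈ (D ∖ X) ∖ (D ∖ A). Then x ∈ D ∩ A and x ∉ X, from which x ∈ (D ∪ A) ∖ (A ∖ D).

Reverse inclusion. This inclusion fails. Take D = {1}, X = ∅, A = ∅; then 1 ∈ (D ∪ A) ∖ (A ∖ D) but 1 ∉ (D ∖ X) ∖ (D ∖ A).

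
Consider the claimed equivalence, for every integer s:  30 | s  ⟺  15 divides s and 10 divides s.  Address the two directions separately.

Both directions hold.

(⇒) If 30 ∣ s, write s = 30q. Since 30 = 2·15, s = 15·(2q), so 15 ∣ s; and since 30 = 3·10, s = 10·(3q), so 10 ∣ s.

(⇐) Suppose 15 ∣ s and 10 ∣ s. Any common multiple of 15 and 10 is a multiple of their lcm; here lcm(15, 10) = 15·10/gcd(15, 10) = 150/5 = 30, so 30 ∣ s.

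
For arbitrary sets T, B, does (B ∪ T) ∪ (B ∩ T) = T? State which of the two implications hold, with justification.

The sets are not equal: only the reverse inclusion holds.

(⊇) Let x ∈ T. Then either x ∈ T and x ∉ B; or x ∈ T ∩ B. In each case x ∈ (B ∪ T) ∪ (B ∩ T), so T ⊆ (B ∪ T) ∪ (B ∩ T).

(⊆) This inclusion fails. Take T = ∅, B = {1}; then 1 ∈ (B ∪ T) ∪ (B ∩ T) but 1 ∉ T.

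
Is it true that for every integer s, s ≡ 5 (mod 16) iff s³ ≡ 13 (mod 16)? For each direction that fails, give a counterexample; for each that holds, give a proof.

Equivalent; both directions hold.

(→) Suppose s ≡ 5 (mod 16). Write s = 16j + 5. Then (16j + 5)³ = 4096j³ + 3840j² + 1200j + 125 = 16(256j³ + 240j² + 75j + 7) + 13, so s³ ≡ 13 (mod 16).

(←) Conversely, suppose s³ ≡ 13 (mod 16). The only residue r in {0, …, 15} with r³ ≡ 13 (mod 16) is r = 5, so s ≡ 5 (mod 16).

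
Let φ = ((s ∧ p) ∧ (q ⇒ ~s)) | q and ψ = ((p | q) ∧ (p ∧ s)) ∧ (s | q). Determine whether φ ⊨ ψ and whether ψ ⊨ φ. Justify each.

The forward direction fails; the converse holds.

(⇒) This fails. Under p = F, q = T, s = F, the left side is true but the right side is false.

(⇐) Assume the antecedent. If p is true, the antecedent forces (p = T, q = F, s = T) or (p = T, q = T, s = T), and ((s ∧ p) ∧ (q ⇒ ~s)) | q holds there. If p is false, the antecedent cannot hold. Either way ((s ∧ p) ∧ (q ⇒ ~s)) | q holds.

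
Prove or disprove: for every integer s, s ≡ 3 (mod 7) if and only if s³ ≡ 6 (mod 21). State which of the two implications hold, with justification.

(⇒) fails and (⇐) fails.

Forward direction. This fails: take s = 10. Then 10 ≡ 3 (mod 7), but 10³ = 1000 ≡ 13 (mod 21), not 6.

Converse. This fails: take s = 6. Then 6³ = 216 ≡ 6 (mod 21), yet 6 ≡ 6 (mod 7), not 3.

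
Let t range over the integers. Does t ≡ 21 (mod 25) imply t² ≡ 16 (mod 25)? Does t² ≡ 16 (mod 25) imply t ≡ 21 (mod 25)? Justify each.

Only the forward direction holds.

(⇒) Suppose t ≡ 21 (mod 25). Write t = 25j + 21. Then (25j + 21)² = 625j² + 1050j + 441 = 25(25j² + 42j + 17) + 16, so t² ≡ 16 (mod 25).

(⇐) This fails: take t = 4. Then 4² = 16 ≡ 16 (mod 25), yet 4 ≡ 4 (mod 25), not 21.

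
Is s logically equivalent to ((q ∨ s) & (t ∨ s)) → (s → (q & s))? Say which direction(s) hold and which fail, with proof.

Forward direction. This fails. Under t = F, s = T, q = F, the left side is true but the right side is false.

Converse. This fails. Under t = F, s = F, q = F, the left side is false but the right side is true.

Neither implication holds.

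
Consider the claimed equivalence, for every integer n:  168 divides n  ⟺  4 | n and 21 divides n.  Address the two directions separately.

(⇒) If 168 ∣ n, write n = 168q. Since 168 = 42·4, n = 4·(42q), so 4 ∣ n; and since 168 = 8·21, n = 21·(8q), so 21 ∣ n.

(⇐) This fails: take n = 84. Both 4 ∣ 84 and 21 ∣ 84, yet 84 is not a multiple of 168 (since 84 = 0·168 + 84), so 168 ∤ 84.

The forward direction holds; the converse fails.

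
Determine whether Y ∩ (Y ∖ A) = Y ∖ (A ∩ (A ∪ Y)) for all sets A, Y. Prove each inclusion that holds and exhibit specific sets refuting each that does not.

The two sets are equal.

(⟸) Let x ∈ Y ∖ (A ∩ (A ∪ Y)). Then x ∈ Y and x ∉ A, from which x ∈ Y ∩ (Y ∖ A).

(⟹) Let x ∈ Y ∩ (Y ∖ A). Then x ∈ Y and x ∉ A, from which x ∈ Y ∖ (A ∩ (A ∪ Y)).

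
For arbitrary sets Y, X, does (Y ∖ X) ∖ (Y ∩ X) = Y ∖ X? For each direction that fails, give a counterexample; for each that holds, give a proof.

Both inclusions hold.

(⊆) Let x ∈ (Y ∖ X) ∖ (Y ∩ X). Then x ∈ Y and x ∉ X, from which x ∈ Y ∖ X.

(⊇) Let x ∈ Y ∖ X. Then x ∈ Y and x ∉ X, from which x ∈ (Y ∖ X) ∖ (Y ∩ X).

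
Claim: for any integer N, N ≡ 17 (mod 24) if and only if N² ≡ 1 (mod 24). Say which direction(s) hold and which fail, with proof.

(⟹) Suppose N ≡ 17 (mod 24). Write N = 24j + 17. Then (24j + 17)² = 576j² + 816j + 289 = 24(24j² + 34j + 12) + 1, so N² ≡ 1 (mod 24).

(⟸) This fails: take N = 1. Then 1² = 1 ≡ 1 (mod 24), yet 1 ≡ 1 (mod 24), not 17.

Not equivalent: only (⇒) holds.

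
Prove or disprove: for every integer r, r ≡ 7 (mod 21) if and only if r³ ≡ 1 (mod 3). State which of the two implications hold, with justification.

(←) This fails: take r = 1. Then 1³ = 1 ≡ 1 (mod 3), yet 1 ≡ 1 (mod 21), not 7.

(→) Suppose r ≡ 7 (mod 21). Then r³ ≡ 7³ = 343 (mod 21), and since 3 ∣ 21, also r³ ≡ 1 (mod 3).

Not equivalent: only (⇒) holds.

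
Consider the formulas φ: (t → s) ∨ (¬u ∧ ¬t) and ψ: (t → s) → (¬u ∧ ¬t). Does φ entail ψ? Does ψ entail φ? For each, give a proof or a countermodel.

Neither implication holds.

(⇒) This fails. Under s = F, u = T, t = F, the left side is true but the right side is false.

(⇐) This fails. Under s = F, u = F, t = T, the left side is false but the right side is true.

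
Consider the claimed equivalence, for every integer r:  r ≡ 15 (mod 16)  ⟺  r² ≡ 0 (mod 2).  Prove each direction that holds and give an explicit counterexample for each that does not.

(⇒) fails and (⇐) fails.

(⇒) This fails: take r = 15. Then 15 ≡ 15 (mod 16), but 15² = 225 ≡ 1 (mod 2), not 0.

(⇐) This fails: take r = 0. Then 0² = 0 ≡ 0 (mod 2), yet 0 ≡ 0 (mod 16), not 15.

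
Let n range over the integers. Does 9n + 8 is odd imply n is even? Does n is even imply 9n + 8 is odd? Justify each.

(⇒) fails and (⇐) fails.

(→) This fails: n = 7 gives 9n + 8 = 71, which is odd, but 7 is odd, not even.

(←) This also fails: n = 0 is even, but 9n + 8 = 8 is even, not odd.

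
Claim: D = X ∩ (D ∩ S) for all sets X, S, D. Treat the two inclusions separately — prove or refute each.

(⊆) This inclusion fails. Take X = ∅, S = ∅, D = {1}; then 1 ∈ D but 1 ∉ X ∩ (D ∩ S).

(⊇) Let x ∈ X ∩ (D ∩ S). Then x ∈ X ∩ S ∩ D, from which x ∈ D.

Only the reverse inclusion holds.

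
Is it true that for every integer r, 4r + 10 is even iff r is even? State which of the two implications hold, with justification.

[⇒] This fails: take r = 5. Then 4r + 10 = 30, which is even, yet r = 5 is odd, not even.

[⇐] Suppose r is even. Since 4 is even, 4r is even for every r, so 4r + 10 has the same parity as 10, which is even. Hence 4r + 10 is even.

(⇒) fails; (⇐) holds.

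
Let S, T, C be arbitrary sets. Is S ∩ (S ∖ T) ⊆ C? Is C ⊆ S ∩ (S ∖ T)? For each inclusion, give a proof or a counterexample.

Both inclusions fail.

(⊆) This inclusion fails. Take S = {1}, T = ∅, C = ∅; then 1 ∈ S ∩ (S ∖ T) but 1 ∉ C.

(⊇) This inclusion fails. Take S = ∅, T = ∅, C = {1}; then 1 ∈ C but 1 ∉ S ∩ (S ∖ T).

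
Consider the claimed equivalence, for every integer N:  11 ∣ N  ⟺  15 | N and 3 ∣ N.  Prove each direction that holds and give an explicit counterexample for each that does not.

Both directions fail.

[⇒] This fails: take N = 11. Certainly 11 ∣ 11, but 15 ∤ 11.

[⇐] This fails: take N = 15. Both 15 ∣ 15 and 3 ∣ 15, yet 15 is not a multiple of 11 (since 15 = 1·11 + 4), so 11 ∤ 15.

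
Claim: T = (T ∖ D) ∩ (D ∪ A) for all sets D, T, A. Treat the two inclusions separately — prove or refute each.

The sets are not equal: only the reverse inclusion holds.

(⟸) Let x ∈ (T ∖ D) ∩ (D ∪ A). Then x ∈ T ∩ A and x ∉ D, from which x ∈ T.

(⟹) This inclusion fails. Take D = ∅, T = {1}, A = ∅; then 1 ∈ T but 1 ∉ (T ∖ D) ∩ (D ∪ A).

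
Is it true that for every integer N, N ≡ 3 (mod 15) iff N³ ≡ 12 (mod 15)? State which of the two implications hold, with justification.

(→) Suppose N ≡ 3 (mod 15). Write N = 15j + 3. Then (15j + 3)³ = 3375j³ + 2025j² + 405j + 27 = 15(225j³ + 135j² + 27j + 1) + 12, so N³ ≡ 12 (mod 15).

(←) Conversely, suppose N³ ≡ 12 (mod 15). The only residue r in {0, …, 14} with r³ ≡ 12 (mod 15) is r = 3, so N ≡ 3 (mod 15).

The biconditional holds.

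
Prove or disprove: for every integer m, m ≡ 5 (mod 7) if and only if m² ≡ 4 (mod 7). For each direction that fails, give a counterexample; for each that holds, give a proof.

Only the forward implication holds.

(⟹) Suppose m ≡ 5 (mod 7). Write m = 7j + 5. Then (7j + 5)² = 49j² + 70j + 25 = 7(7j² + 10j + 3) + 4, so m² ≡ 4 (mod 7).

(⟸) This fails: take m = 2. Then 2² = 4 ≡ 4 (mod 7), yet 2 ≡ 2 (mod 7), not 5.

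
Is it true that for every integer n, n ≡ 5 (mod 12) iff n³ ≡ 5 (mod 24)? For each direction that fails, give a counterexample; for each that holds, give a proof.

(⇒) fails; (⇐) holds.

(⇐) The residues r modulo 24 with r³ ≡ 5 (mod 24) are exactly {5}, and each is ≡ 5 (mod 12).

(⇒) This fails: take n = 17. Then 17 ≡ 5 (mod 12), but 17³ = 4913 ≡ 17 (mod 24), not 5.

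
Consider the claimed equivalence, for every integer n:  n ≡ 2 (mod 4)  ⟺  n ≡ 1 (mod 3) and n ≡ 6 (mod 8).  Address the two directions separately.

(←) If n ≡ 1 (mod 3) and n ≡ 6 (mod 8), then by the Chinese remainder theorem n ≡ 22 (mod 24). Since 22 ≡ 2 (mod 4) and 4 ∣ 24, we get n ≡ 2 (mod 4).

(→) This fails: n = 2 gives 2 ≡ 2 (mod 4) but 2 ≡ 2 (mod 3), so the conjunction on the right does not hold.

The forward direction fails; the converse holds.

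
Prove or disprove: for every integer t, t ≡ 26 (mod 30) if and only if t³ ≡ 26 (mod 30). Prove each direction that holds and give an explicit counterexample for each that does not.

Both directions hold; the statement is true.

(⇒) Suppose t ≡ 26 (mod 30). Write t = 30j + 26. Then (30j + 26)³ = 27000j³ + 70200j² + 60840j + 17576 = 30(900j³ + 2340j² + 2028j + 585) + 26, so t³ ≡ 26 (mod 30).

(⇐) Conversely, suppose t³ ≡ 26 (mod 30). The only residue r in {0, …, 29} with r³ ≡ 26 (mod 30) is r = 26, so t ≡ 26 (mod 30).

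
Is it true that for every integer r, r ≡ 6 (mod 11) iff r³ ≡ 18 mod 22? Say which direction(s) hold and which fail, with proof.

(⇒) fails; (⇐) holds.

Forward direction. This fails: take r = 17. Then 17 ≡ 6 (mod 11), but 17³ = 4913 ≡ 7 (mod 22), not 18.

Converse. The residues r modulo 22 with r³ ≡ 18 (mod 22) are exactly {6}, and each is ≡ 6 (mod 11).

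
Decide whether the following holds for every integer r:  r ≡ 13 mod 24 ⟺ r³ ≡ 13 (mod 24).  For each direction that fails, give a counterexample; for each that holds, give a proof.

Both directions hold.

[⇐] Suppose r³ ≡ 13 (mod 24). The only residue r in {0, …, 23} with r³ ≡ 13 (mod 24) is r = 13, so r ≡ 13 (mod 24).

[⇒] Suppose r ≡ 13 mod 24. Write r = 24j + 13. Then (24j + 13)³ = 13824j³ + 22464j² + 12168j + 2197 = 24(576j³ + 936j² + 507j + 91) + 13, so r³ ≡ 13 (mod 24).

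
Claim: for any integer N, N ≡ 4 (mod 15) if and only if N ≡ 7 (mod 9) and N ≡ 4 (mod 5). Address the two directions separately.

Only the reverse direction holds.

[⇒] This fails: N = 19 gives 19 ≡ 4 (mod 15) but 19 ≡ 1 (mod 9), so the conjunction on the right does not hold.

[⇐] Conversely, if N ≡ 7 (mod 9) and N ≡ 4 (mod 5), then by the Chinese remainder theorem N ≡ 34 (mod 45). Since 34 ≡ 4 (mod 15) and 15 ∣ 45, we get N ≡ 4 (mod 15).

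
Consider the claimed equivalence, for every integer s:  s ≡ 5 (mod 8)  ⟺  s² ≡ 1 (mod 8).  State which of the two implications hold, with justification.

Not equivalent: only (⇒) holds.

(⟹) Suppose s ≡ 5 (mod 8). Write s = 8j + 5. Then (8j + 5)² = 64j² + 80j + 25 = 8(8j² + 10j + 3) + 1, so s² ≡ 1 (mod 8).

(⟸) This fails: take s = 1. Then 1² = 1 ≡ 1 (mod 8), yet 1 ≡ 1 (mod 8), not 5.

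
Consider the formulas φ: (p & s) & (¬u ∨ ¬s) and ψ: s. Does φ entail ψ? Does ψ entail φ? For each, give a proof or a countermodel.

[⇒] Assume the antecedent. If u is true, the antecedent cannot hold. If u is false, the antecedent forces (u = F, p = T, s = T), and s holds there. Either way s holds.

[⇐] This fails. Under u = F, p = F, s = T, the left side is false but the right side is true.

Only the forward direction holds.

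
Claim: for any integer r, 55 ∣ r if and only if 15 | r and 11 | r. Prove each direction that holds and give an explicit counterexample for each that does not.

[⇒] This fails: take r = 55. Certainly 55 ∣ 55, but 15 ∤ 55.

[⇐] Suppose 15 ∣ r and 11 ∣ r. Any common multiple of 15 and 11 is a multiple of their lcm; here gcd(15, 11) = 1, so lcm(15, 11) = 15·11 = 165, so 165 ∣ r. Since 55 ∣ 165, it follows that 55 ∣ r.

The forward direction fails; the converse holds.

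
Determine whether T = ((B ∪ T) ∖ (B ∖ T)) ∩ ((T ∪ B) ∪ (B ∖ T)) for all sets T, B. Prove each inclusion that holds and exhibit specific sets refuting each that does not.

Forward inclusion. Let x ∈ T. Then either x ∈ T and x ∉ B; or x ∈ T ∩ B. In each case x ∈ ((B ∪ T) ∖ (B ∖ T)) ∩ ((T ∪ B) ∪ (B ∖ T)), so T ⊆ ((B ∪ T) ∖ (B ∖ T)) ∩ ((T ∪ B) ∪ (B ∖ T)).

Reverse inclusion. Let x ∈ ((B ∪ T) ∖ (B ∖ T)) ∩ ((T ∪ B) ∪ (B ∖ T)). Then either x ∈ T and x ∉ B; or x ∈ T ∩ B. In each case x ∈ T, so ((B ∪ T) ∖ (B ∖ T)) ∩ ((T ∪ B) ∪ (B ∖ T)) ⊆ T.

Both inclusions hold; the sets are equal.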